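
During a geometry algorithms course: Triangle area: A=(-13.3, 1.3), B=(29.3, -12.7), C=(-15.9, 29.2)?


Area = |x_A(y_B-y_C) + x_B(y_C-y_A) + x_C(y_A-y_B)|/2
= |557.27 + 817.47 + (-222.6)|/2
= 1152.14/2 = 576.07

576.07


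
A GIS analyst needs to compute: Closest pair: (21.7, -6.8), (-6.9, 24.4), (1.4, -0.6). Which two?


d(P0,P1) = 42.3249, d(P0,P2) = 21.2257, d(P1,P2) = 26.3418
Closest: P0 and P2

Closest pair: (21.7, -6.8) and (1.4, -0.6), distance = 21.2257


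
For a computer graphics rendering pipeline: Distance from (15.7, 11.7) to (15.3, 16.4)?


dx=-0.4, dy=4.7
d^2 = (-0.4)^2 + 4.7^2 = 22.25
d = sqrt(22.25) = 4.717

4.717


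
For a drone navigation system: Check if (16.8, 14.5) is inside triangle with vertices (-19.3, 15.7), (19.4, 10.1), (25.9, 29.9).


Cross products: AB x AP = 155.72, BC x BP = 80.08, CA x CP = 566.86
All same sign? yes

Yes, inside


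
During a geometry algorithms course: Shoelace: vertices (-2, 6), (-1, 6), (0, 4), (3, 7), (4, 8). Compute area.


Shoelace sum: ((-2)*6 - (-1)*6) + ((-1)*4 - 0*6) + (0*7 - 3*4) + (3*8 - 4*7) + (4*6 - (-2)*8)
= 14
Area = |14|/2 = 7

7


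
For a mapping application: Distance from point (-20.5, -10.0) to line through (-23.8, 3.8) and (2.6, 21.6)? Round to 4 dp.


|cross product| = 423.06
|line direction| = sqrt(1013.8) = 31.8402
Distance = 423.06/sqrt(1013.8) = 13.287

13.287


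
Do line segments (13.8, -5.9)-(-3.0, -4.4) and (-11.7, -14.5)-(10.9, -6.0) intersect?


Cross products: d1=-22.39, d2=154.31, d3=182.73, d4=6.03
d1*d2 < 0 and d3*d4 < 0? no

No, they don't intersect


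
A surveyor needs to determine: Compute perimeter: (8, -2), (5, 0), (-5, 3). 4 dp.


Sides: (8, -2)->(5, 0): sqrt(13) = 3.605551, (5, 0)->(-5, 3): sqrt(109) = 10.440307, (-5, 3)->(8, -2): sqrt(194) = 13.928388
Sum = 27.974246
Perimeter = 27.9742

27.9742


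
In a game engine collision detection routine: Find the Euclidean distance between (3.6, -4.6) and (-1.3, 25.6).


dx=-4.9, dy=30.2
d^2 = (-4.9)^2 + 30.2^2 = 936.05
d = sqrt(936.05) = 30.5949

30.5949


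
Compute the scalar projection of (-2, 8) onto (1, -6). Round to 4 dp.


u.v = -50, |v| = sqrt(37) = 6.0828
Scalar projection = u.v / |v| = -50 / sqrt(37) = -8.2199

-8.2199


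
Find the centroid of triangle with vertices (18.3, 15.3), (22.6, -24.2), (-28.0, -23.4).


Centroid = ((x_A+x_B+x_C)/3, (y_A+y_B+y_C)/3)
= ((18.3+22.6+(-28))/3, (15.3+(-24.2)+(-23.4))/3)
= (4.3, -10.7667)

(4.3, -10.7667)


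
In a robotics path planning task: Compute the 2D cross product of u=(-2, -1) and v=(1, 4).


u x v = u_x*v_y - u_y*v_x = (-2)*4 - (-1)*1
= (-8) - (-1) = -7

-7


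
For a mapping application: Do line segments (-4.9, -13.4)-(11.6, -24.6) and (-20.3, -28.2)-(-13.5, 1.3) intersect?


Cross products: d1=-353.66, d2=-916.57, d3=-416.68, d4=146.23
d1*d2 < 0 and d3*d4 < 0? no

No, they don't intersect


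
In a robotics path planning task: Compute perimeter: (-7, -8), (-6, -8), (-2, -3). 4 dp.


Sides: (-7, -8)->(-6, -8): sqrt(1) = 1, (-6, -8)->(-2, -3): sqrt(41) = 6.403124, (-2, -3)->(-7, -8): sqrt(50) = 7.071068
Sum = 14.474192
Perimeter = 14.4742

14.4742


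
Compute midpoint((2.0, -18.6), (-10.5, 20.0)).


M = ((2+(-10.5))/2, ((-18.6)+20)/2)
= (-4.25, 0.7)

(-4.25, 0.7)


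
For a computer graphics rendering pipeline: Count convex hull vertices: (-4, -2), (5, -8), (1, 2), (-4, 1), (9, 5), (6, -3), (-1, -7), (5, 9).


Convex hull vertices (CCW): (-4, -2), (-1, -7), (5, -8), (9, 5), (5, 9), (-4, 1)
Count = 6

6


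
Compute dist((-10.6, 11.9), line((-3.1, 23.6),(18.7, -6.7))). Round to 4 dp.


|cross product| = 482.31
|line direction| = sqrt(1393.33) = 37.3273
Distance = 482.31/sqrt(1393.33) = 12.9211

12.9211


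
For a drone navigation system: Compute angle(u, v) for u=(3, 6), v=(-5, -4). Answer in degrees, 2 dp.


u.v = -39, |u| = sqrt(45) = 6.7082, |v| = sqrt(41) = 6.4031
cos(theta) = u.v/(|u||v|) = -39/sqrt(1845) = -0.907959
theta = acos(-0.907959) = 155.22 degrees

155.22 degrees


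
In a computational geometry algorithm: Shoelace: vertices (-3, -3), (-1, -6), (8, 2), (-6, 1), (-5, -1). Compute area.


Shoelace sum: ((-3)*(-6) - (-1)*(-3)) + ((-1)*2 - 8*(-6)) + (8*1 - (-6)*2) + ((-6)*(-1) - (-5)*1) + ((-5)*(-3) - (-3)*(-1))
= 104
Area = |104|/2 = 52

52


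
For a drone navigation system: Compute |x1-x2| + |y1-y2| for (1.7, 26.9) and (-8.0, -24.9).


|1.7-(-8)| + |26.9-(-24.9)| = 9.7 + 51.8 = 61.5

61.5


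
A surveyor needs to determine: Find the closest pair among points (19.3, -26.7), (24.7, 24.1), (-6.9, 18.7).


d(P0,P1) = 51.0862, d(P0,P2) = 52.4176, d(P1,P2) = 32.0581
Closest: P1 and P2

Closest pair: (24.7, 24.1) and (-6.9, 18.7), distance = 32.0581


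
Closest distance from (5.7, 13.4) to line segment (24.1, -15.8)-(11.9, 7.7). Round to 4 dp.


Project P onto AB: t = 1 (clamped to [0,1])
Closest point on segment: (11.9, 7.7)
Distance: 8.422

8.422


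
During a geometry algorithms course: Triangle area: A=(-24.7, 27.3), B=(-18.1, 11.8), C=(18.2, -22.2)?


Area = |x_A(y_B-y_C) + x_B(y_C-y_A) + x_C(y_A-y_B)|/2
= |(-839.8) + 895.95 + 282.1|/2
= 338.25/2 = 169.125

169.125


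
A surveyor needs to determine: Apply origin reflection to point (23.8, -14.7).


Reflection over origin: (x,y) -> (-x,-y)
(23.8, -14.7) -> (-23.8, 14.7)

(-23.8, 14.7)


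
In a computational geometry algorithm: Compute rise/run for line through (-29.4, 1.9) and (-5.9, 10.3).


slope = (y2-y1)/(x2-x1) = (10.3-1.9)/((-5.9)-(-29.4)) = 8.4/23.5 = 0.3574

0.3574


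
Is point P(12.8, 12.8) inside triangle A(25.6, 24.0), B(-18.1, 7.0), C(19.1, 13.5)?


Cross products: AB x AP = 271.84, BC x BP = 14.91, CA x CP = 61.6
All same sign? yes

Yes, inside


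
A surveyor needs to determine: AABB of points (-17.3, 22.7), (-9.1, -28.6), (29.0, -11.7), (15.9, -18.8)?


x range: [-17.3, 29]
y range: [-28.6, 22.7]
Bounding box: (-17.3,-28.6) to (29,22.7)

(-17.3,-28.6) to (29,22.7)


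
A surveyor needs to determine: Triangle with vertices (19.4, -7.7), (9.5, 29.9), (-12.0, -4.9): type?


Side lengths squared: AB^2=1511.77, BC^2=1673.29, CA^2=993.8
Sorted: [993.8, 1511.77, 1673.29]
By sides: Scalene, By angles: Acute

Scalene, Acute


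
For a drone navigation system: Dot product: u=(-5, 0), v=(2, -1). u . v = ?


u . v = u_x*v_x + u_y*v_y = (-5)*2 + 0*(-1)
= (-10) + 0 = -10

-10


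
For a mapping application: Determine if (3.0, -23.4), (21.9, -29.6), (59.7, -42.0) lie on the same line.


Cross product: (21.9-3)*((-42)-(-23.4)) - ((-29.6)-(-23.4))*(59.7-3)
= 0

Yes, collinear


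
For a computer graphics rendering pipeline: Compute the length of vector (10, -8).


|u| = sqrt(10^2 + (-8)^2) = sqrt(164) = 12.8062

12.8062


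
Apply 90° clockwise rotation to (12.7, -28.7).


90° CW: (x,y) -> (y, -x)
(12.7,-28.7) -> (-28.7, -12.7)

(-28.7, -12.7)


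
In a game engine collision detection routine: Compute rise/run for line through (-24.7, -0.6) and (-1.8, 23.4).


slope = (y2-y1)/(x2-x1) = (23.4-(-0.6))/((-1.8)-(-24.7)) = 24/22.9 = 1.048

1.048


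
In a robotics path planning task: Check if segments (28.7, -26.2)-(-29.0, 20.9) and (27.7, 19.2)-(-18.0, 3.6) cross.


Cross products: d1=2090.38, d2=-962.21, d3=-2572.48, d4=480.11
d1*d2 < 0 and d3*d4 < 0? yes

Yes, they intersect


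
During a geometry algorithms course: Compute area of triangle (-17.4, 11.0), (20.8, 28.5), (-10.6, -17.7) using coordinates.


Area = |x_A(y_B-y_C) + x_B(y_C-y_A) + x_C(y_A-y_B)|/2
= |(-803.88) + (-596.96) + 185.5|/2
= 1215.34/2 = 607.67

607.67


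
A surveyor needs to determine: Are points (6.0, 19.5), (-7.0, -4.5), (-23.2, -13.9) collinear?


Cross product: ((-7)-6)*((-13.9)-19.5) - ((-4.5)-19.5)*((-23.2)-6)
= -266.6

No, not collinear


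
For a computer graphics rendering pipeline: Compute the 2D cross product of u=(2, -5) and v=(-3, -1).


u x v = u_x*v_y - u_y*v_x = 2*(-1) - (-5)*(-3)
= (-2) - 15 = -17

-17


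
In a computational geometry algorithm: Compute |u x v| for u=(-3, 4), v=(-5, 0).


|u x v| = |(-3)*0 - 4*(-5)|
= |0 - (-20)| = 20

20


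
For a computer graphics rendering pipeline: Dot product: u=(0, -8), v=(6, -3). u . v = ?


u . v = u_x*v_x + u_y*v_y = 0*6 + (-8)*(-3)
= 0 + 24 = 24

24


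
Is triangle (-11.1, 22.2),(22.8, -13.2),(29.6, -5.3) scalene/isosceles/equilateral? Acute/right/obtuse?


Side lengths squared: AB^2=2402.37, BC^2=108.65, CA^2=2412.74
Sorted: [108.65, 2402.37, 2412.74]
By sides: Scalene, By angles: Acute

Scalene, Acute


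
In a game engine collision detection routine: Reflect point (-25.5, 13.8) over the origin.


Reflection over origin: (x,y) -> (-x,-y)
(-25.5, 13.8) -> (25.5, -13.8)

(25.5, -13.8)


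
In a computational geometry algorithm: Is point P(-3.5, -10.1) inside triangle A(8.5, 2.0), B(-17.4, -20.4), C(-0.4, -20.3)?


Cross products: AB x AP = 44.59, BC x BP = 173.71, CA x CP = 159.91
All same sign? yes

Yes, inside


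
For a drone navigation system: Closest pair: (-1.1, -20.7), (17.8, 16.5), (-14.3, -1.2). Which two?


d(P0,P1) = 41.7259, d(P0,P2) = 23.5476, d(P1,P2) = 36.6565
Closest: P0 and P2

Closest pair: (-1.1, -20.7) and (-14.3, -1.2), distance = 23.5476


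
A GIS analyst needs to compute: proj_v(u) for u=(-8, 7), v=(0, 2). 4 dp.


u.v = 14, |v| = sqrt(4) = 2
Scalar projection = u.v / |v| = 14 / sqrt(4) = 7

7


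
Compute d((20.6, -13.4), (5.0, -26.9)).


dx=-15.6, dy=-13.5
d^2 = (-15.6)^2 + (-13.5)^2 = 425.61
d = sqrt(425.61) = 20.6303

20.6303


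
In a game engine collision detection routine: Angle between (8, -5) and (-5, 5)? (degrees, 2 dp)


u.v = -65, |u| = sqrt(89) = 9.434, |v| = sqrt(50) = 7.0711
cos(theta) = u.v/(|u||v|) = -65/sqrt(4450) = -0.974391
theta = acos(-0.974391) = 167.01 degrees

167.01 degrees


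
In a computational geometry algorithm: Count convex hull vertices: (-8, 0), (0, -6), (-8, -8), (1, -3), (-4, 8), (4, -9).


Convex hull vertices (CCW): (-8, -8), (4, -9), (-4, 8), (-8, 0)
Count = 4

4


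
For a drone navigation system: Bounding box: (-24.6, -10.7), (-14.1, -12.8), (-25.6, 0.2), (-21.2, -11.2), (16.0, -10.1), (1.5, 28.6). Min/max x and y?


x range: [-25.6, 16]
y range: [-12.8, 28.6]
Bounding box: (-25.6,-12.8) to (16,28.6)

(-25.6,-12.8) to (16,28.6)


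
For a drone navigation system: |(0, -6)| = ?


|u| = sqrt(0^2 + (-6)^2) = sqrt(36) = 6

6


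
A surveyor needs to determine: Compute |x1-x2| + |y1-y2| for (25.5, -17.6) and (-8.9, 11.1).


|25.5-(-8.9)| + |(-17.6)-11.1| = 34.4 + 28.7 = 63.1

63.1


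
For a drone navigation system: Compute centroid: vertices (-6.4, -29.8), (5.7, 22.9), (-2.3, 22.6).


Centroid = ((x_A+x_B+x_C)/3, (y_A+y_B+y_C)/3)
= (((-6.4)+5.7+(-2.3))/3, ((-29.8)+22.9+22.6)/3)
= (-1, 5.2333)

(-1, 5.2333)


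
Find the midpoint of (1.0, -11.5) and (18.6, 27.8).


M = ((1+18.6)/2, ((-11.5)+27.8)/2)
= (9.8, 8.15)

(9.8, 8.15)


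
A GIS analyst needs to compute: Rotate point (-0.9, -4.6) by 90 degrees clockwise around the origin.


90° CW: (x,y) -> (y, -x)
(-0.9,-4.6) -> (-4.6, 0.9)

(-4.6, 0.9)


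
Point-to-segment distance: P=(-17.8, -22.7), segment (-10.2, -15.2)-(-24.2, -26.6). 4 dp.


Project P onto AB: t = 0.5887 (clamped to [0,1])
Closest point on segment: (-18.4421, -21.9114)
Distance: 1.0169

1.0169


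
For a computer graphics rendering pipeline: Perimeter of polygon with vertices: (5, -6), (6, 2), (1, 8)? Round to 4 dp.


Sides: (5, -6)->(6, 2): sqrt(65) = 8.062258, (6, 2)->(1, 8): sqrt(61) = 7.81025, (1, 8)->(5, -6): sqrt(212) = 14.56022
Sum = 30.432728
Perimeter = 30.4327

30.4327


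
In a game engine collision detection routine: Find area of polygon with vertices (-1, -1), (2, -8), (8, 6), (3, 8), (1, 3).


Shoelace sum: ((-1)*(-8) - 2*(-1)) + (2*6 - 8*(-8)) + (8*8 - 3*6) + (3*3 - 1*8) + (1*(-1) - (-1)*3)
= 135
Area = |135|/2 = 67.5

67.5


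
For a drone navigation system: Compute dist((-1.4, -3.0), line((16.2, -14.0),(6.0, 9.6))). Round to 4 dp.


|cross product| = 303.16
|line direction| = sqrt(661) = 25.7099
Distance = 303.16/sqrt(661) = 11.7916

11.7916


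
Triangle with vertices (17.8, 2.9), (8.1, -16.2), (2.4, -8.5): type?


Side lengths squared: AB^2=458.9, BC^2=91.78, CA^2=367.12
Sorted: [91.78, 367.12, 458.9]
By sides: Scalene, By angles: Right

Scalene, Right


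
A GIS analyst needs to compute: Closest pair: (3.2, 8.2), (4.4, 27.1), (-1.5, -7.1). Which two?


d(P0,P1) = 18.9381, d(P0,P2) = 16.0056, d(P1,P2) = 34.7052
Closest: P0 and P2

Closest pair: (3.2, 8.2) and (-1.5, -7.1), distance = 16.0056


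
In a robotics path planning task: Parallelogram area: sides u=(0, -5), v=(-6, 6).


|u x v| = |0*6 - (-5)*(-6)|
= |0 - 30| = 30

30


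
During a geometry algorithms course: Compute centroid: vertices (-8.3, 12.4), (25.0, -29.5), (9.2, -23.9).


Centroid = ((x_A+x_B+x_C)/3, (y_A+y_B+y_C)/3)
= (((-8.3)+25+9.2)/3, (12.4+(-29.5)+(-23.9))/3)
= (8.6333, -13.6667)

(8.6333, -13.6667)


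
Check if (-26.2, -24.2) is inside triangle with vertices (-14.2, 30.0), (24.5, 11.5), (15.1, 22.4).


Cross products: AB x AP = -2319.54, BC x BP = 888.21, CA x CP = 1679.26
All same sign? no

No, outside


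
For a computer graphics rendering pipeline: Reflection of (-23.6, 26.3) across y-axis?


Reflection over y-axis: (x,y) -> (-x,y)
(-23.6, 26.3) -> (23.6, 26.3)

(23.6, 26.3)


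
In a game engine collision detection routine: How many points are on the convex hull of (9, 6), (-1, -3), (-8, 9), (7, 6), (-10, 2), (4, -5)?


Convex hull vertices (CCW): (-10, 2), (-1, -3), (4, -5), (9, 6), (-8, 9)
Count = 5

5


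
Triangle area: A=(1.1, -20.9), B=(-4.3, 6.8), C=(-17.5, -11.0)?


Area = |x_A(y_B-y_C) + x_B(y_C-y_A) + x_C(y_A-y_B)|/2
= |19.58 + (-42.57) + 484.75|/2
= 461.76/2 = 230.88

230.88


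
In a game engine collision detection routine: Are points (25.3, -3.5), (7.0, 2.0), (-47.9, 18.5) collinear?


Cross product: (7-25.3)*(18.5-(-3.5)) - (2-(-3.5))*((-47.9)-25.3)
= 0

Yes, collinear


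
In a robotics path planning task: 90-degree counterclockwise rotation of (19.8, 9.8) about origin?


90° CCW: (x,y) -> (-y, x)
(19.8,9.8) -> (-9.8, 19.8)

(-9.8, 19.8)


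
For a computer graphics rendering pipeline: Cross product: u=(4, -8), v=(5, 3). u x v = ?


u x v = u_x*v_y - u_y*v_x = 4*3 - (-8)*5
= 12 - (-40) = 52

52


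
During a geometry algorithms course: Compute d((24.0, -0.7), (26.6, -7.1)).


dx=2.6, dy=-6.4
d^2 = 2.6^2 + (-6.4)^2 = 47.72
d = sqrt(47.72) = 6.908

6.908


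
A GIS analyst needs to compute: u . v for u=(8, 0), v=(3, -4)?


u . v = u_x*v_x + u_y*v_y = 8*3 + 0*(-4)
= 24 + 0 = 24

24


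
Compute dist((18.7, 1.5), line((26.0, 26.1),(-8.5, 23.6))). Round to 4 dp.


|cross product| = 830.45
|line direction| = sqrt(1196.5) = 34.5905
Distance = 830.45/sqrt(1196.5) = 24.0081

24.0081


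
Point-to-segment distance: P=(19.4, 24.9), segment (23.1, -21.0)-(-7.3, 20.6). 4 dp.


Project P onto AB: t = 0.7616 (clamped to [0,1])
Closest point on segment: (-0.0536, 10.6839)
Distance: 24.0944

24.0944


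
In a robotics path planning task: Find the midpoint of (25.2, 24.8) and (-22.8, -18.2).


M = ((25.2+(-22.8))/2, (24.8+(-18.2))/2)
= (1.2, 3.3)

(1.2, 3.3)


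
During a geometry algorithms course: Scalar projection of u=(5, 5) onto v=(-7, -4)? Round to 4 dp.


u.v = -55, |v| = sqrt(65) = 8.0623
Scalar projection = u.v / |v| = -55 / sqrt(65) = -6.8219

-6.8219


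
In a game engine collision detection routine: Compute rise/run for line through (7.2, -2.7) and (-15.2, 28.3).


slope = (y2-y1)/(x2-x1) = (28.3-(-2.7))/((-15.2)-7.2) = 31/(-22.4) = -1.3839

-1.3839


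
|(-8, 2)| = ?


|u| = sqrt((-8)^2 + 2^2) = sqrt(68) = 8.2462

8.2462


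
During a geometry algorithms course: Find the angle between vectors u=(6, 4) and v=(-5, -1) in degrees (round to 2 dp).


u.v = -34, |u| = sqrt(52) = 7.2111, |v| = sqrt(26) = 5.099
cos(theta) = u.v/(|u||v|) = -34/sqrt(1352) = -0.924678
theta = acos(-0.924678) = 157.62 degrees

157.62 degrees


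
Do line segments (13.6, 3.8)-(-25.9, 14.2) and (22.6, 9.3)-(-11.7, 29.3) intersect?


Cross products: d1=368.65, d2=801.93, d3=-310.85, d4=-744.13
d1*d2 < 0 and d3*d4 < 0? no

No, they don't intersect


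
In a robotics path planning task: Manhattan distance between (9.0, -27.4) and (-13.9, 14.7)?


|9-(-13.9)| + |(-27.4)-14.7| = 22.9 + 42.1 = 65

65


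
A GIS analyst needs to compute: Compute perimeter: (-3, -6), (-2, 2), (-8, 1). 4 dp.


Sides: (-3, -6)->(-2, 2): sqrt(65) = 8.062258, (-2, 2)->(-8, 1): sqrt(37) = 6.082763, (-8, 1)->(-3, -6): sqrt(74) = 8.602325
Sum = 22.747346
Perimeter = 22.7473

22.7473


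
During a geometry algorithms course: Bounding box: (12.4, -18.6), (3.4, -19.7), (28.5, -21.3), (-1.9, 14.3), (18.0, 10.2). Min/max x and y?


x range: [-1.9, 28.5]
y range: [-21.3, 14.3]
Bounding box: (-1.9,-21.3) to (28.5,14.3)

(-1.9,-21.3) to (28.5,14.3)


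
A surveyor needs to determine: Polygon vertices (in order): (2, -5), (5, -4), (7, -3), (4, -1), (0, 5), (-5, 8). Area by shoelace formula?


Shoelace sum: (2*(-4) - 5*(-5)) + (5*(-3) - 7*(-4)) + (7*(-1) - 4*(-3)) + (4*5 - 0*(-1)) + (0*8 - (-5)*5) + ((-5)*(-5) - 2*8)
= 89
Area = |89|/2 = 44.5

44.5


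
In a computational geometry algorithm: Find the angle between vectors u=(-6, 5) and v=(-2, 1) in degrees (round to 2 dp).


u.v = 17, |u| = sqrt(61) = 7.8102, |v| = sqrt(5) = 2.2361
cos(theta) = u.v/(|u||v|) = 17/sqrt(305) = 0.973417
theta = acos(0.973417) = 13.24 degrees

13.24 degrees


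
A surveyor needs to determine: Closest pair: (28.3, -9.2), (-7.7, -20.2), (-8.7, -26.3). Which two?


d(P0,P1) = 37.6431, d(P0,P2) = 40.7604, d(P1,P2) = 6.1814
Closest: P1 and P2

Closest pair: (-7.7, -20.2) and (-8.7, -26.3), distance = 6.1814


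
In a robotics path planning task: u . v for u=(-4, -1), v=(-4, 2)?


u . v = u_x*v_x + u_y*v_y = (-4)*(-4) + (-1)*2
= 16 + (-2) = 14

14


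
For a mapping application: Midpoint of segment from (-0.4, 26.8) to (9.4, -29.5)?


M = (((-0.4)+9.4)/2, (26.8+(-29.5))/2)
= (4.5, -1.35)

(4.5, -1.35)


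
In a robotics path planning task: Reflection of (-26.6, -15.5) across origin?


Reflection over origin: (x,y) -> (-x,-y)
(-26.6, -15.5) -> (26.6, 15.5)

(26.6, 15.5)


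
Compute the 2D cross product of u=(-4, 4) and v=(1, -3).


u x v = u_x*v_y - u_y*v_x = (-4)*(-3) - 4*1
= 12 - 4 = 8

8


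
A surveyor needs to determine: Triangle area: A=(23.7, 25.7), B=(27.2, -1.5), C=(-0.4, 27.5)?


Area = |x_A(y_B-y_C) + x_B(y_C-y_A) + x_C(y_A-y_B)|/2
= |(-687.3) + 48.96 + (-10.88)|/2
= 649.22/2 = 324.61

324.61


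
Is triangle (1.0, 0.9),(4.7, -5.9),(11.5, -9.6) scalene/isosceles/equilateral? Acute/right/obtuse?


Side lengths squared: AB^2=59.93, BC^2=59.93, CA^2=220.5
Sorted: [59.93, 59.93, 220.5]
By sides: Isosceles, By angles: Obtuse

Isosceles, Obtuse


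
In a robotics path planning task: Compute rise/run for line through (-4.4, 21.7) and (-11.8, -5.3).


slope = (y2-y1)/(x2-x1) = ((-5.3)-21.7)/((-11.8)-(-4.4)) = (-27)/(-7.4) = 3.6486

3.6486


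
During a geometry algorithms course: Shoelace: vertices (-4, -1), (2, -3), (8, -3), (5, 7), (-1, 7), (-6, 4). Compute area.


Shoelace sum: ((-4)*(-3) - 2*(-1)) + (2*(-3) - 8*(-3)) + (8*7 - 5*(-3)) + (5*7 - (-1)*7) + ((-1)*4 - (-6)*7) + ((-6)*(-1) - (-4)*4)
= 205
Area = |205|/2 = 102.5

102.5


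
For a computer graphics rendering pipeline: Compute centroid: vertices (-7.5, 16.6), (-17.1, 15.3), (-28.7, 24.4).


Centroid = ((x_A+x_B+x_C)/3, (y_A+y_B+y_C)/3)
= (((-7.5)+(-17.1)+(-28.7))/3, (16.6+15.3+24.4)/3)
= (-17.7667, 18.7667)

(-17.7667, 18.7667)


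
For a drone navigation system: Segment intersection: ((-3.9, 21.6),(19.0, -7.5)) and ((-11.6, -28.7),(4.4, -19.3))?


Cross products: d1=732.42, d2=51.56, d3=-1375.94, d4=-695.08
d1*d2 < 0 and d3*d4 < 0? no

No, they don't intersect


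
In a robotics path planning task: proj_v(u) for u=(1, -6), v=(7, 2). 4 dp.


u.v = -5, |v| = sqrt(53) = 7.2801
Scalar projection = u.v / |v| = -5 / sqrt(53) = -0.6868

-0.6868


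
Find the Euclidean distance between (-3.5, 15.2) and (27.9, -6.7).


dx=31.4, dy=-21.9
d^2 = 31.4^2 + (-21.9)^2 = 1465.57
d = sqrt(1465.57) = 38.2828

38.2828


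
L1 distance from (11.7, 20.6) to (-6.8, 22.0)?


|11.7-(-6.8)| + |20.6-22| = 18.5 + 1.4 = 19.9

19.9


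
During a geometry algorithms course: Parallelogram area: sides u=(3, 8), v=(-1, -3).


|u x v| = |3*(-3) - 8*(-1)|
= |(-9) - (-8)| = 1

1


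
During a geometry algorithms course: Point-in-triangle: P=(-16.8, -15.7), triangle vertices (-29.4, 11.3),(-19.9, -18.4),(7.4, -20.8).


Cross products: AB x AP = 117.72, BC x BP = 81.15, CA x CP = 589.14
All same sign? yes

Yes, inside


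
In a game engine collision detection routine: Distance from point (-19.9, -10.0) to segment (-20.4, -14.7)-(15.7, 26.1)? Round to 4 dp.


Project P onto AB: t = 0.0707 (clamped to [0,1])
Closest point on segment: (-17.8479, -11.8157)
Distance: 2.74

2.74


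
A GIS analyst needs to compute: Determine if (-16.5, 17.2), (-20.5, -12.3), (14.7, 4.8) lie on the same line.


Cross product: ((-20.5)-(-16.5))*(4.8-17.2) - ((-12.3)-17.2)*(14.7-(-16.5))
= 970

No, not collinear


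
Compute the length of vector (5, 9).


|u| = sqrt(5^2 + 9^2) = sqrt(106) = 10.2956

10.2956


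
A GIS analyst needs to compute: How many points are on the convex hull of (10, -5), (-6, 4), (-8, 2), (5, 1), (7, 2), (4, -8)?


Convex hull vertices (CCW): (-8, 2), (4, -8), (10, -5), (7, 2), (-6, 4)
Count = 5

5


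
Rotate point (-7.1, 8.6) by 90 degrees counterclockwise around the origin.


90° CCW: (x,y) -> (-y, x)
(-7.1,8.6) -> (-8.6, -7.1)

(-8.6, -7.1)


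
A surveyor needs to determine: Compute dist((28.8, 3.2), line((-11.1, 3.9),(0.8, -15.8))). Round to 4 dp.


|cross product| = 777.7
|line direction| = sqrt(529.7) = 23.0152
Distance = 777.7/sqrt(529.7) = 33.7907

33.7907


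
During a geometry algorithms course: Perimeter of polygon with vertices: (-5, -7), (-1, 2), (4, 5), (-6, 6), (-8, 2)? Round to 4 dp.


Sides: (-5, -7)->(-1, 2): sqrt(97) = 9.848858, (-1, 2)->(4, 5): sqrt(34) = 5.830952, (4, 5)->(-6, 6): sqrt(101) = 10.049876, (-6, 6)->(-8, 2): sqrt(20) = 4.472136, (-8, 2)->(-5, -7): sqrt(90) = 9.486833
Sum = 39.688655
Perimeter = 39.6887

39.6887


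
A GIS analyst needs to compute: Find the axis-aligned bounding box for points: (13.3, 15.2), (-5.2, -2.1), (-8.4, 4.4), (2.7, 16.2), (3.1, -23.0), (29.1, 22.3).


x range: [-8.4, 29.1]
y range: [-23, 22.3]
Bounding box: (-8.4,-23) to (29.1,22.3)

(-8.4,-23) to (29.1,22.3)


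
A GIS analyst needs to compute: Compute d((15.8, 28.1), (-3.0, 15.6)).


dx=-18.8, dy=-12.5
d^2 = (-18.8)^2 + (-12.5)^2 = 509.69
d = sqrt(509.69) = 22.5763

22.5763


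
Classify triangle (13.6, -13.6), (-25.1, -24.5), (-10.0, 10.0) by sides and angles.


Side lengths squared: AB^2=1616.5, BC^2=1418.26, CA^2=1113.92
Sorted: [1113.92, 1418.26, 1616.5]
By sides: Scalene, By angles: Acute

Scalene, Acute


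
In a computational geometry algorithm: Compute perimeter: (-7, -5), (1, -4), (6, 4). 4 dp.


Sides: (-7, -5)->(1, -4): sqrt(65) = 8.062258, (1, -4)->(6, 4): sqrt(89) = 9.433981, (6, 4)->(-7, -5): sqrt(250) = 15.811388
Sum = 33.307627
Perimeter = 33.3076

33.3076


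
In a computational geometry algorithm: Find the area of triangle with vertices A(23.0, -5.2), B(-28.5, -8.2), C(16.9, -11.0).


Area = |x_A(y_B-y_C) + x_B(y_C-y_A) + x_C(y_A-y_B)|/2
= |64.4 + 165.3 + 50.7|/2
= 280.4/2 = 140.2

140.2


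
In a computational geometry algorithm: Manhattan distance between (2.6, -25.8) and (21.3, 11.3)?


|2.6-21.3| + |(-25.8)-11.3| = 18.7 + 37.1 = 55.8

55.8


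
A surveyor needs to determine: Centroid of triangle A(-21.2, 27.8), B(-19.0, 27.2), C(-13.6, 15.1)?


Centroid = ((x_A+x_B+x_C)/3, (y_A+y_B+y_C)/3)
= (((-21.2)+(-19)+(-13.6))/3, (27.8+27.2+15.1)/3)
= (-17.9333, 23.3667)

(-17.9333, 23.3667)


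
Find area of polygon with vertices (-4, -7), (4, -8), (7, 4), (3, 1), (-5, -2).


Shoelace sum: ((-4)*(-8) - 4*(-7)) + (4*4 - 7*(-8)) + (7*1 - 3*4) + (3*(-2) - (-5)*1) + ((-5)*(-7) - (-4)*(-2))
= 153
Area = |153|/2 = 76.5

76.5


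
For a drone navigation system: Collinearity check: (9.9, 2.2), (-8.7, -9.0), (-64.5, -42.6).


Cross product: ((-8.7)-9.9)*((-42.6)-2.2) - ((-9)-2.2)*((-64.5)-9.9)
= 0

Yes, collinear


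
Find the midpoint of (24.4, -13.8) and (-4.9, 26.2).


M = ((24.4+(-4.9))/2, ((-13.8)+26.2)/2)
= (9.75, 6.2)

(9.75, 6.2)


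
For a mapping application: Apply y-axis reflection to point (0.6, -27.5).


Reflection over y-axis: (x,y) -> (-x,y)
(0.6, -27.5) -> (-0.6, -27.5)

(-0.6, -27.5)


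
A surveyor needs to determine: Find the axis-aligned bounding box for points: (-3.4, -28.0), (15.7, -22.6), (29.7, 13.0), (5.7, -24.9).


x range: [-3.4, 29.7]
y range: [-28, 13]
Bounding box: (-3.4,-28) to (29.7,13)

(-3.4,-28) to (29.7,13)


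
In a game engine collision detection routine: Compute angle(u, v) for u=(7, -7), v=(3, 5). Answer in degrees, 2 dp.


u.v = -14, |u| = sqrt(98) = 9.8995, |v| = sqrt(34) = 5.831
cos(theta) = u.v/(|u||v|) = -14/sqrt(3332) = -0.242536
theta = acos(-0.242536) = 104.04 degrees

104.04 degrees


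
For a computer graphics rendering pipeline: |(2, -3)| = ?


|u| = sqrt(2^2 + (-3)^2) = sqrt(13) = 3.6056

3.6056


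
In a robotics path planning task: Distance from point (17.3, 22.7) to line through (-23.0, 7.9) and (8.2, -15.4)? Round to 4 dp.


|cross product| = 1400.75
|line direction| = sqrt(1516.33) = 38.9401
Distance = 1400.75/sqrt(1516.33) = 35.9719

35.9719


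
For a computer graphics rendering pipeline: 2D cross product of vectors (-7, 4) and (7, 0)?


u x v = u_x*v_y - u_y*v_x = (-7)*0 - 4*7
= 0 - 28 = -28

-28


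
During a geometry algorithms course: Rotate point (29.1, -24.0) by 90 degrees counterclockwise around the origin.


90° CCW: (x,y) -> (-y, x)
(29.1,-24) -> (24, 29.1)

(24, 29.1)


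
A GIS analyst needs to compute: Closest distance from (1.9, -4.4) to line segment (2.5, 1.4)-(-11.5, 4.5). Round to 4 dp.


Project P onto AB: t = 0 (clamped to [0,1])
Closest point on segment: (2.5, 1.4)
Distance: 5.831

5.831


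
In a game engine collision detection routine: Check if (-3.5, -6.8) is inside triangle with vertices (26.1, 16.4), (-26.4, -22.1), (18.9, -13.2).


Cross products: AB x AP = 78.4, BC x BP = 489.28, CA x CP = 709.12
All same sign? yes

Yes, inside


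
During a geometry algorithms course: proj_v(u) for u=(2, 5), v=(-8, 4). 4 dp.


u.v = 4, |v| = sqrt(80) = 8.9443
Scalar projection = u.v / |v| = 4 / sqrt(80) = 0.4472

0.4472


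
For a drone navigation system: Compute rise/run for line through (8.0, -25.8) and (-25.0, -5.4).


slope = (y2-y1)/(x2-x1) = ((-5.4)-(-25.8))/((-25)-8) = 20.4/(-33) = -0.6182

-0.6182


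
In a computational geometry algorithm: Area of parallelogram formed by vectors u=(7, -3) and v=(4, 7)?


|u x v| = |7*7 - (-3)*4|
= |49 - (-12)| = 61

61


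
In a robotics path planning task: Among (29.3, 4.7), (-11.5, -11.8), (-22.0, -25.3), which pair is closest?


d(P0,P1) = 44.0101, d(P0,P2) = 59.428, d(P1,P2) = 17.1026
Closest: P1 and P2

Closest pair: (-11.5, -11.8) and (-22.0, -25.3), distance = 17.1026


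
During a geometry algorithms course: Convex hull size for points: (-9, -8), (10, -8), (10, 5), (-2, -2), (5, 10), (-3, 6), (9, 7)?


Convex hull vertices (CCW): (-9, -8), (10, -8), (10, 5), (9, 7), (5, 10), (-3, 6)
Count = 6

6


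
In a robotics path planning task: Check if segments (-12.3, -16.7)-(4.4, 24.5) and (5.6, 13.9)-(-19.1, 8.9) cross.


Cross products: d1=666.32, d2=-267.82, d3=-226.46, d4=707.68
d1*d2 < 0 and d3*d4 < 0? yes

Yes, they intersect


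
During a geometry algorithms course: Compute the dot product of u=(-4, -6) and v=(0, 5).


u . v = u_x*v_x + u_y*v_y = (-4)*0 + (-6)*5
= 0 + (-30) = -30

-30


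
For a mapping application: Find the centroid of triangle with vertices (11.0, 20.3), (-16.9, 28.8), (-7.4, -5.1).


Centroid = ((x_A+x_B+x_C)/3, (y_A+y_B+y_C)/3)
= ((11+(-16.9)+(-7.4))/3, (20.3+28.8+(-5.1))/3)
= (-4.4333, 14.6667)

(-4.4333, 14.6667)


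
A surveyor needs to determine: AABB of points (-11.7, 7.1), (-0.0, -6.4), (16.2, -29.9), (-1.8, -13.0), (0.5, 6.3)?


x range: [-11.7, 16.2]
y range: [-29.9, 7.1]
Bounding box: (-11.7,-29.9) to (16.2,7.1)

(-11.7,-29.9) to (16.2,7.1)


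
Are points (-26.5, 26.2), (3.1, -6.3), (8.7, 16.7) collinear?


Cross product: (3.1-(-26.5))*(16.7-26.2) - ((-6.3)-26.2)*(8.7-(-26.5))
= 862.8

No, not collinear


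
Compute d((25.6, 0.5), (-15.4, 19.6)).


dx=-41, dy=19.1
d^2 = (-41)^2 + 19.1^2 = 2045.81
d = sqrt(2045.81) = 45.2306

45.2306


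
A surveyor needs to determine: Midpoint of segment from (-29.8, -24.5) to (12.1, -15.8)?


M = (((-29.8)+12.1)/2, ((-24.5)+(-15.8))/2)
= (-8.85, -20.15)

(-8.85, -20.15)


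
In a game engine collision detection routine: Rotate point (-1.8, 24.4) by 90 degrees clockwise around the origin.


90° CW: (x,y) -> (y, -x)
(-1.8,24.4) -> (24.4, 1.8)

(24.4, 1.8)


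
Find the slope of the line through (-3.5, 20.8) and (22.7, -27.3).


slope = (y2-y1)/(x2-x1) = ((-27.3)-20.8)/(22.7-(-3.5)) = (-48.1)/26.2 = -1.8359

-1.8359


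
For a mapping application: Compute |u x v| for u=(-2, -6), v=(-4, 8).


|u x v| = |(-2)*8 - (-6)*(-4)|
= |(-16) - 24| = 40

40


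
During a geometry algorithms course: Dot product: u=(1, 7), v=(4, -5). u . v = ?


u . v = u_x*v_x + u_y*v_y = 1*4 + 7*(-5)
= 4 + (-35) = -31

-31


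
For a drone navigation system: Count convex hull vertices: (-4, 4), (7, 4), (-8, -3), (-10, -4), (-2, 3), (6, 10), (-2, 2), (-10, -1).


Convex hull vertices (CCW): (-10, -4), (7, 4), (6, 10), (-4, 4), (-10, -1)
Count = 5

5


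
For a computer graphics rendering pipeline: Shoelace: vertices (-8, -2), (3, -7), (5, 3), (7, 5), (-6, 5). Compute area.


Shoelace sum: ((-8)*(-7) - 3*(-2)) + (3*3 - 5*(-7)) + (5*5 - 7*3) + (7*5 - (-6)*5) + ((-6)*(-2) - (-8)*5)
= 227
Area = |227|/2 = 113.5

113.5


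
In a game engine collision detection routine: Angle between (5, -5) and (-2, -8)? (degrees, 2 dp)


u.v = 30, |u| = sqrt(50) = 7.0711, |v| = sqrt(68) = 8.2462
cos(theta) = u.v/(|u||v|) = 30/sqrt(3400) = 0.514496
theta = acos(0.514496) = 59.04 degrees

59.04 degrees


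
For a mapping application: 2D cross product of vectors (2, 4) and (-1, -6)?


u x v = u_x*v_y - u_y*v_x = 2*(-6) - 4*(-1)
= (-12) - (-4) = -8

-8


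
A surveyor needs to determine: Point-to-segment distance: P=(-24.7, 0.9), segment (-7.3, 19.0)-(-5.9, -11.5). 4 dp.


Project P onto AB: t = 0.5661 (clamped to [0,1])
Closest point on segment: (-6.5075, 1.7351)
Distance: 18.2116

18.2116


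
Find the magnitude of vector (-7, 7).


|u| = sqrt((-7)^2 + 7^2) = sqrt(98) = 9.8995

9.8995


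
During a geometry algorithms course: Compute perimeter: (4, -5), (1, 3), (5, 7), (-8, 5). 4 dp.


Sides: (4, -5)->(1, 3): sqrt(73) = 8.544004, (1, 3)->(5, 7): sqrt(32) = 5.656854, (5, 7)->(-8, 5): sqrt(173) = 13.152946, (-8, 5)->(4, -5): sqrt(244) = 15.620499
Sum = 42.974303
Perimeter = 42.9743

42.9743


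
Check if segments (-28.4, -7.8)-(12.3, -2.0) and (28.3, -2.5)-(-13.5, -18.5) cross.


Cross products: d1=-685.66, d2=-276.9, d3=-113.15, d4=-521.91
d1*d2 < 0 and d3*d4 < 0? no

No, they don't intersect


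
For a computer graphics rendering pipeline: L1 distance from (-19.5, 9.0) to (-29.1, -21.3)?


|(-19.5)-(-29.1)| + |9-(-21.3)| = 9.6 + 30.3 = 39.9

39.9


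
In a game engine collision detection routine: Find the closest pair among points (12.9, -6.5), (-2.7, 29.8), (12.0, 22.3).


d(P0,P1) = 39.5101, d(P0,P2) = 28.8141, d(P1,P2) = 16.5027
Closest: P1 and P2

Closest pair: (-2.7, 29.8) and (12.0, 22.3), distance = 16.5027


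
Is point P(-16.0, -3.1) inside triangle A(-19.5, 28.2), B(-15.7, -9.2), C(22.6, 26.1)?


Cross products: AB x AP = 11.96, BC x BP = 244.22, CA x CP = 1310.38
All same sign? yes

Yes, inside


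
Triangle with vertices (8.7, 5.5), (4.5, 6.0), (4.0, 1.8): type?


Side lengths squared: AB^2=17.89, BC^2=17.89, CA^2=35.78
Sorted: [17.89, 17.89, 35.78]
By sides: Isosceles, By angles: Right

Isosceles, Right


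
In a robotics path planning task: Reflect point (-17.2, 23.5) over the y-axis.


Reflection over y-axis: (x,y) -> (-x,y)
(-17.2, 23.5) -> (17.2, 23.5)

(17.2, 23.5)


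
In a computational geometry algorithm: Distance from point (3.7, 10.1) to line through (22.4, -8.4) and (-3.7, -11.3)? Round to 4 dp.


|cross product| = 537.08
|line direction| = sqrt(689.62) = 26.2606
Distance = 537.08/sqrt(689.62) = 20.4519

20.4519


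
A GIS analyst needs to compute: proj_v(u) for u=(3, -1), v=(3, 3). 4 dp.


u.v = 6, |v| = sqrt(18) = 4.2426
Scalar projection = u.v / |v| = 6 / sqrt(18) = 1.4142

1.4142


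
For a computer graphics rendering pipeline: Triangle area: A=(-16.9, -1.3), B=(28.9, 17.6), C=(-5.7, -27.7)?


Area = |x_A(y_B-y_C) + x_B(y_C-y_A) + x_C(y_A-y_B)|/2
= |(-765.57) + (-762.96) + 107.73|/2
= 1420.8/2 = 710.4

710.4


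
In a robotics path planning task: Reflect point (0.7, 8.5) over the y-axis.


Reflection over y-axis: (x,y) -> (-x,y)
(0.7, 8.5) -> (-0.7, 8.5)

(-0.7, 8.5)


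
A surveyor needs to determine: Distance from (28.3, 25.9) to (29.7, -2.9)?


dx=1.4, dy=-28.8
d^2 = 1.4^2 + (-28.8)^2 = 831.4
d = sqrt(831.4) = 28.834

28.834


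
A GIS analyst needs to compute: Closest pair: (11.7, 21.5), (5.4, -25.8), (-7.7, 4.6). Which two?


d(P0,P1) = 47.7177, d(P0,P2) = 25.7288, d(P1,P2) = 33.1024
Closest: P0 and P2

Closest pair: (11.7, 21.5) and (-7.7, 4.6), distance = 25.7288


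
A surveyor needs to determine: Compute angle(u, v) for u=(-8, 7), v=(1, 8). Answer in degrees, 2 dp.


u.v = 48, |u| = sqrt(113) = 10.6301, |v| = sqrt(65) = 8.0623
cos(theta) = u.v/(|u||v|) = 48/sqrt(7345) = 0.560074
theta = acos(0.560074) = 55.94 degrees

55.94 degrees


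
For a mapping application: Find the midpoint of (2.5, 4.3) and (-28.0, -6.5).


M = ((2.5+(-28))/2, (4.3+(-6.5))/2)
= (-12.75, -1.1)

(-12.75, -1.1)


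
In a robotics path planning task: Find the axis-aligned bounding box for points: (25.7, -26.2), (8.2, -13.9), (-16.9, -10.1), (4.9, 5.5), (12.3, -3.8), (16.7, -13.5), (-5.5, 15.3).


x range: [-16.9, 25.7]
y range: [-26.2, 15.3]
Bounding box: (-16.9,-26.2) to (25.7,15.3)

(-16.9,-26.2) to (25.7,15.3)


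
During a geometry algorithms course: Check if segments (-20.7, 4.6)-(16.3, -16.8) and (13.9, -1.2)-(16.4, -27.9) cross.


Cross products: d1=-909.32, d2=25.08, d3=525.84, d4=-408.56
d1*d2 < 0 and d3*d4 < 0? yes

Yes, they intersect


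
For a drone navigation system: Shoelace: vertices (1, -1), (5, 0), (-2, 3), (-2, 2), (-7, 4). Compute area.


Shoelace sum: (1*0 - 5*(-1)) + (5*3 - (-2)*0) + ((-2)*2 - (-2)*3) + ((-2)*4 - (-7)*2) + ((-7)*(-1) - 1*4)
= 31
Area = |31|/2 = 15.5

15.5


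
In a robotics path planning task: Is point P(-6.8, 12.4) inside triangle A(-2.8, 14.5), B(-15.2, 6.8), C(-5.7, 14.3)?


Cross products: AB x AP = -4.76, BC x BP = -9.8, CA x CP = -5.29
All same sign? yes

Yes, inside


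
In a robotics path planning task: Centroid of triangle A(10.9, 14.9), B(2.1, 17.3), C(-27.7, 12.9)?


Centroid = ((x_A+x_B+x_C)/3, (y_A+y_B+y_C)/3)
= ((10.9+2.1+(-27.7))/3, (14.9+17.3+12.9)/3)
= (-4.9, 15.0333)

(-4.9, 15.0333)


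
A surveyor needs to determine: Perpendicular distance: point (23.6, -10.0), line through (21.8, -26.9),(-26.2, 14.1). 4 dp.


|cross product| = 885
|line direction| = sqrt(3985) = 63.1269
Distance = 885/sqrt(3985) = 14.0194

14.0194


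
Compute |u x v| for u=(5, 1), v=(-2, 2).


|u x v| = |5*2 - 1*(-2)|
= |10 - (-2)| = 12

12


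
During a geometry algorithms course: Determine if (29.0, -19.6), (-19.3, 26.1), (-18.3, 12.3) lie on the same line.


Cross product: ((-19.3)-29)*(12.3-(-19.6)) - (26.1-(-19.6))*((-18.3)-29)
= 620.84

No, not collinear


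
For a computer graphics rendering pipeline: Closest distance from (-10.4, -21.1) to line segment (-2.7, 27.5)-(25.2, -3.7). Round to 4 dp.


Project P onto AB: t = 0.7429 (clamped to [0,1])
Closest point on segment: (18.0276, 4.3208)
Distance: 38.1358

38.1358


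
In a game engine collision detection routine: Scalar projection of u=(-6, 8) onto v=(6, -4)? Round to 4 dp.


u.v = -68, |v| = sqrt(52) = 7.2111
Scalar projection = u.v / |v| = -68 / sqrt(52) = -9.4299

-9.4299


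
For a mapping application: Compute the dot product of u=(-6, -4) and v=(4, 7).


u . v = u_x*v_x + u_y*v_y = (-6)*4 + (-4)*7
= (-24) + (-28) = -52

-52


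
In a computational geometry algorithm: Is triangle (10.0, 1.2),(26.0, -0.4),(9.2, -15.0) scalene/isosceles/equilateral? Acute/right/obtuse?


Side lengths squared: AB^2=258.56, BC^2=495.4, CA^2=263.08
Sorted: [258.56, 263.08, 495.4]
By sides: Scalene, By angles: Acute

Scalene, Acute


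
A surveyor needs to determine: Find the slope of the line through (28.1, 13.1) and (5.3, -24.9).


slope = (y2-y1)/(x2-x1) = ((-24.9)-13.1)/(5.3-28.1) = (-38)/(-22.8) = 1.6667

1.6667


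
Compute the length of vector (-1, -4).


|u| = sqrt((-1)^2 + (-4)^2) = sqrt(17) = 4.1231

4.1231


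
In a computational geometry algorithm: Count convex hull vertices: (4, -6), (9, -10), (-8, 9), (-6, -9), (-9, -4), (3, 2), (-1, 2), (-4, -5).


Convex hull vertices (CCW): (-9, -4), (-6, -9), (9, -10), (3, 2), (-8, 9)
Count = 5

5


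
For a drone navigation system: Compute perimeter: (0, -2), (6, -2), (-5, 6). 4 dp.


Sides: (0, -2)->(6, -2): sqrt(36) = 6, (6, -2)->(-5, 6): sqrt(185) = 13.601471, (-5, 6)->(0, -2): sqrt(89) = 9.433981
Sum = 29.035452
Perimeter = 29.0355

29.0355


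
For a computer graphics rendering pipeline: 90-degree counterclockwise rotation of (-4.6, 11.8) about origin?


90° CCW: (x,y) -> (-y, x)
(-4.6,11.8) -> (-11.8, -4.6)

(-11.8, -4.6)


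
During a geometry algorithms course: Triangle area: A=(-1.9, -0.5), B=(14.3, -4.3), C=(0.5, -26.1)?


Area = |x_A(y_B-y_C) + x_B(y_C-y_A) + x_C(y_A-y_B)|/2
= |(-41.42) + (-366.08) + 1.9|/2
= 405.6/2 = 202.8

202.8


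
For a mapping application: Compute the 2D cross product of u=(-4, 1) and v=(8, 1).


u x v = u_x*v_y - u_y*v_x = (-4)*1 - 1*8
= (-4) - 8 = -12

-12


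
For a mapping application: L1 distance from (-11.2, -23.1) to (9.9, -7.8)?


|(-11.2)-9.9| + |(-23.1)-(-7.8)| = 21.1 + 15.3 = 36.4

36.4


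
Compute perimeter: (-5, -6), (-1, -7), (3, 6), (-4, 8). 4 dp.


Sides: (-5, -6)->(-1, -7): sqrt(17) = 4.123106, (-1, -7)->(3, 6): sqrt(185) = 13.601471, (3, 6)->(-4, 8): sqrt(53) = 7.28011, (-4, 8)->(-5, -6): sqrt(197) = 14.035669
Sum = 39.040356
Perimeter = 39.0404

39.0404


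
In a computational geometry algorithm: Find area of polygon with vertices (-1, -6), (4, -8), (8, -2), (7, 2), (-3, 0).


Shoelace sum: ((-1)*(-8) - 4*(-6)) + (4*(-2) - 8*(-8)) + (8*2 - 7*(-2)) + (7*0 - (-3)*2) + ((-3)*(-6) - (-1)*0)
= 142
Area = |142|/2 = 71

71


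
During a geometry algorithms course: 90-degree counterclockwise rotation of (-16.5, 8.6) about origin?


90° CCW: (x,y) -> (-y, x)
(-16.5,8.6) -> (-8.6, -16.5)

(-8.6, -16.5)


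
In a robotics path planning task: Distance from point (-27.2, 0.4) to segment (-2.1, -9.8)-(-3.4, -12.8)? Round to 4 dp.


Project P onto AB: t = 0.1899 (clamped to [0,1])
Closest point on segment: (-2.3469, -10.3697)
Distance: 27.0862

27.0862
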